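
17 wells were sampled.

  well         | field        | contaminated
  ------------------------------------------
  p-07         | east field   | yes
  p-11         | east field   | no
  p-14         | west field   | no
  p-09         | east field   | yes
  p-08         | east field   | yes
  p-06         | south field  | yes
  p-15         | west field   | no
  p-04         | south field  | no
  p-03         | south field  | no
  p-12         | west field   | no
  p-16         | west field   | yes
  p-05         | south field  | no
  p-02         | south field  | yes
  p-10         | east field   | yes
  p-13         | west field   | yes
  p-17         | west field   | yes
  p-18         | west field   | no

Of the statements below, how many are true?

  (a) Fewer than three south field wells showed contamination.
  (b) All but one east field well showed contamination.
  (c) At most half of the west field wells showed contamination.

(a) south field: |A| = 5, |A ∩ B| = 2; needs |A ∩ B| < 3 — true.
(b) east field: |A| = 5, |A ∩ B| = 4; needs |A ∖ B| = 1 — true.
(c) west field: |A| = 7, |A ∩ B| = 3; needs |A ∩ B| ≤ |A ∖ B| — true.

3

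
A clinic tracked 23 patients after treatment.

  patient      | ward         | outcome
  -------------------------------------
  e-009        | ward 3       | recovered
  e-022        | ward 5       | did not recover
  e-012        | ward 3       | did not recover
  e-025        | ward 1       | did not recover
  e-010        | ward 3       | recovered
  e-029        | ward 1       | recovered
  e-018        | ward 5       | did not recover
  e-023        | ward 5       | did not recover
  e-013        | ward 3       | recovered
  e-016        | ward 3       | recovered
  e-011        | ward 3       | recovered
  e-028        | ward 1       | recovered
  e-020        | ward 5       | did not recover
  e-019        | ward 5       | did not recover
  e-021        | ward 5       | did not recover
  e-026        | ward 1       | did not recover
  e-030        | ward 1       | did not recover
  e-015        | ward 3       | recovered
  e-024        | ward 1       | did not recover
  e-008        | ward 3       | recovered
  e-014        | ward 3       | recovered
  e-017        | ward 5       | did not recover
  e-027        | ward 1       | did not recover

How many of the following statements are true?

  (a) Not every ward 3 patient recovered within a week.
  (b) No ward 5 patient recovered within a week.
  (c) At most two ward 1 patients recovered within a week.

(a) ward 3: |A| = 9, |A ∩ B| = 8; needs A ⊄ B (|A ∖ B| ≥ 1) — true.
(b) ward 5: |A| = 7, |A ∩ B| = 0; needs A ∩ B = ∅ (|A ∩ B| = 0) — true.
(c) ward 1: |A| = 7, |A ∩ B| = 2; needs |A ∩ B| ≤ 2 — true.

3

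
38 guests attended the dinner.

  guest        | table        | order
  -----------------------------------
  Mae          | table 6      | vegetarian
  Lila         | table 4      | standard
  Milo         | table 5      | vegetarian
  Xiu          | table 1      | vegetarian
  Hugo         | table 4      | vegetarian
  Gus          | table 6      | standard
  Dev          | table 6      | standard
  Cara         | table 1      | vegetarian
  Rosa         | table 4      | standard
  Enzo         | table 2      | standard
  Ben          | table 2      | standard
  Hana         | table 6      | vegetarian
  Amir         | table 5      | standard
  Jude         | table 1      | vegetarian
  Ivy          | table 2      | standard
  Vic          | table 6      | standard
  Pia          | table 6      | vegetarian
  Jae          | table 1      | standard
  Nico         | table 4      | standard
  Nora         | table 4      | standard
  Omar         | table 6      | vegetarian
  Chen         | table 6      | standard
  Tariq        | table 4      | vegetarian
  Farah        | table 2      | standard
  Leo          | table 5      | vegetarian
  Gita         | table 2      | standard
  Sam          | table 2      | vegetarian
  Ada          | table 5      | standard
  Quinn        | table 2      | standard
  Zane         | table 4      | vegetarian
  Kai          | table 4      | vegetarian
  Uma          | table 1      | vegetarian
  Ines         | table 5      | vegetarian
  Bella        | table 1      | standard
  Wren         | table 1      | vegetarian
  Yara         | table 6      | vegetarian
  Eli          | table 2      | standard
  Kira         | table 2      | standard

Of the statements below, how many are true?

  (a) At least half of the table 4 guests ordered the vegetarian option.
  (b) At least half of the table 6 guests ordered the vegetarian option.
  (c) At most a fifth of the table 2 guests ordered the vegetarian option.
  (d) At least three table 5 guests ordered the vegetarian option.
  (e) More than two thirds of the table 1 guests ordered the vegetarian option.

(a) table 4: |A| = 8, |A ∩ B| = 4; needs |A ∩ B| ≥ |A ∖ B| — true.
(b) table 6: |A| = 9, |A ∩ B| = 5; needs |A ∩ B| ≥ |A ∖ B| — true.
(c) table 2: |A| = 9, |A ∩ B| = 1; needs |A ∩ B| / |A| ≤ 1/5 — true.
(d) table 5: |A| = 5, |A ∩ B| = 3; needs |A ∩ B| ≥ 3 — true.
(e) table 1: |A| = 7, |A ∩ B| = 5; needs |A ∩ B| / |A| > 2/3 — true.

5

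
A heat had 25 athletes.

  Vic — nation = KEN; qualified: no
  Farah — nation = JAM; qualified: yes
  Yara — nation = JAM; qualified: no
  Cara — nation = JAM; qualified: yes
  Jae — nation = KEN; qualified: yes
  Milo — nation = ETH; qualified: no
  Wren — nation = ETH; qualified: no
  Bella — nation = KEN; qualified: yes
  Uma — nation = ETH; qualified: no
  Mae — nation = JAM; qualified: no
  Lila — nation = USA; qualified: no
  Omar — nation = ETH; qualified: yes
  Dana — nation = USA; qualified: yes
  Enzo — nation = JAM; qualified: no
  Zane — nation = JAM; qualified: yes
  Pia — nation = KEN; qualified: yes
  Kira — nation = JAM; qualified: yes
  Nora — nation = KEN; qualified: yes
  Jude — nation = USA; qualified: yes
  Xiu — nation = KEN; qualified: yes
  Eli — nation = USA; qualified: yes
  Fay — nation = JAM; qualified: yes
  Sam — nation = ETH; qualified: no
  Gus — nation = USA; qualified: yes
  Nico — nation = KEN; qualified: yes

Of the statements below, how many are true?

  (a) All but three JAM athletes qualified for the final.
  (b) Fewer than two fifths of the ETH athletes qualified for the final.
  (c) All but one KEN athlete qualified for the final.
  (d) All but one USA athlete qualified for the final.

4

(a) JAM: |A| = 8, |A ∩ B| = 5; needs |A ∖ B| = 3 — true.
(b) ETH: |A| = 5, |A ∩ B| = 1; needs |A ∩ B| / |A| < 2/5 — true.
(c) KEN: |A| = 7, |A ∩ B| = 6; needs |A ∖ B| = 1 — true.
(d) USA: |A| = 5, |A ∩ B| = 4; needs |A ∖ B| = 1 — true.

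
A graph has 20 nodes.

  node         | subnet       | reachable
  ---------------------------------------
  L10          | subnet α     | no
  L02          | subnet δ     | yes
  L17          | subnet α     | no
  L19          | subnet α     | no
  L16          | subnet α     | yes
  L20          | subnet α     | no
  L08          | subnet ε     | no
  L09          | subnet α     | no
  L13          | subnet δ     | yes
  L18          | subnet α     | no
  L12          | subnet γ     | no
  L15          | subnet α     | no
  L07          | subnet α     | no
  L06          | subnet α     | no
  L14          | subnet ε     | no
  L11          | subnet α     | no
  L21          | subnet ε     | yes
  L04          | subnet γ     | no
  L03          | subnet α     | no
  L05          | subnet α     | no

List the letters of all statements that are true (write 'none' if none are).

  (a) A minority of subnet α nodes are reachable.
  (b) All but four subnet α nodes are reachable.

(a)

|A| = 13, |A ∩ B| = 1, |A ∖ B| = 12.
(a) |A ∩ B| < |A ∖ B|: holds.
(b) |A ∖ B| = 4: fails.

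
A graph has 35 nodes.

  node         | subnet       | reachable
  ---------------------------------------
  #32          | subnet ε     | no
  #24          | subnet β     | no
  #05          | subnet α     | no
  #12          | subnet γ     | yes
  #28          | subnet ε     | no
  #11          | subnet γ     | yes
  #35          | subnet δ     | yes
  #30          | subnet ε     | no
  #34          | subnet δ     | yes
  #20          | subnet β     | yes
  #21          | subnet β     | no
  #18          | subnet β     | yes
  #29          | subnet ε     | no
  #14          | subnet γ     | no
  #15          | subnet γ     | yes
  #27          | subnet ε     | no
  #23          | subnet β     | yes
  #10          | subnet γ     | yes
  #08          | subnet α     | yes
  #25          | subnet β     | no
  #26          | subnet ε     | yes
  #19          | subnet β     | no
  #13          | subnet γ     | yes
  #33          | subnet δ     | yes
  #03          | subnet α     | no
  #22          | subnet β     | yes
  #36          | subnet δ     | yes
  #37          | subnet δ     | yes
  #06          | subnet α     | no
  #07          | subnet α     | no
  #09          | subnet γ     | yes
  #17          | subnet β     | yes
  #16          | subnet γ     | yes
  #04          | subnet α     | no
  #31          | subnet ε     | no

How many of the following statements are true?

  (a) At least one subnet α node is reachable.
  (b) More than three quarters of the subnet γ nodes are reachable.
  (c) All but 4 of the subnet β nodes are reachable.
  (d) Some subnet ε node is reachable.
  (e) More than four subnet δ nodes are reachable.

(a) subnet α: |A| = 6, |A ∩ B| = 1; needs A ∩ B ≠ ∅ (|A ∩ B| ≥ 1) — true.
(b) subnet γ: |A| = 8, |A ∩ B| = 7; needs |A ∩ B| / |A| > 3/4 — true.
(c) subnet β: |A| = 9, |A ∩ B| = 5; needs |A ∖ B| = 4 — true.
(d) subnet ε: |A| = 7, |A ∩ B| = 1; needs A ∩ B ≠ ∅ (|A ∩ B| ≥ 1) — true.
(e) subnet δ: |A| = 5, |A ∩ B| = 5; needs |A ∩ B| > 4 — true.

5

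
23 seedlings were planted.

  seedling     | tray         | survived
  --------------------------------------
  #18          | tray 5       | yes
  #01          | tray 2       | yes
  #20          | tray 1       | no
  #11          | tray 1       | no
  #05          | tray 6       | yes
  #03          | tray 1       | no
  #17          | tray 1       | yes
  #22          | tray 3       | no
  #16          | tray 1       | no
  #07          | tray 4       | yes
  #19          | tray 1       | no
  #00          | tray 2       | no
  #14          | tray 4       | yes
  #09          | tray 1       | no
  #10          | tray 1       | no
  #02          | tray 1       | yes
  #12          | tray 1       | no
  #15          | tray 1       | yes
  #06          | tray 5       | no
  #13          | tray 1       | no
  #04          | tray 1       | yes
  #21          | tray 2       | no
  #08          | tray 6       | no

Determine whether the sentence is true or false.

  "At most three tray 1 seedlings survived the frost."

False

Truth condition: |A ∩ B| ≤ 3.
A (the restrictor) = {#20, #11, #03, #17, #16, #19, #09, #10, #02, #12, #15, #13, #04}, |A| = 13.
A ∩ B = {#17, #02, #15, #04}, so |A ∩ B| = 4.
|A ∩ B| = 4, so the statement is false.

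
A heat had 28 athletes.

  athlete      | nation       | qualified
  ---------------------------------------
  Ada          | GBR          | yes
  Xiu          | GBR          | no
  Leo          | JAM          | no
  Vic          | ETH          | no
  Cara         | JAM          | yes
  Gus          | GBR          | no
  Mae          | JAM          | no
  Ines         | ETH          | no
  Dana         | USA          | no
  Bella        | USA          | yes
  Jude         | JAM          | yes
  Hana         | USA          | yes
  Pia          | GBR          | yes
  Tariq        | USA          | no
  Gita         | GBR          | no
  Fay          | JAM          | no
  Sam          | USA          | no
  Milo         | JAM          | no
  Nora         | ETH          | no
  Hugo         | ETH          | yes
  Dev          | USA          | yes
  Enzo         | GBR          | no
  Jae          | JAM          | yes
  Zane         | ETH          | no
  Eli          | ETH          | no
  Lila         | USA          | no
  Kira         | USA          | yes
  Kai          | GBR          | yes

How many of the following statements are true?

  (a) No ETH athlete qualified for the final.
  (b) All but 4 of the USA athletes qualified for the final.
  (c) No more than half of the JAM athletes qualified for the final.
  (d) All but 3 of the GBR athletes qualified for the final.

2

(a) ETH: |A| = 6, |A ∩ B| = 1; needs A ∩ B = ∅ (|A ∩ B| = 0) — false.
(b) USA: |A| = 8, |A ∩ B| = 4; needs |A ∖ B| = 4 — true.
(c) JAM: |A| = 7, |A ∩ B| = 3; needs |A ∩ B| ≤ |A ∖ B| — true.
(d) GBR: |A| = 7, |A ∩ B| = 3; needs |A ∖ B| = 3 — false.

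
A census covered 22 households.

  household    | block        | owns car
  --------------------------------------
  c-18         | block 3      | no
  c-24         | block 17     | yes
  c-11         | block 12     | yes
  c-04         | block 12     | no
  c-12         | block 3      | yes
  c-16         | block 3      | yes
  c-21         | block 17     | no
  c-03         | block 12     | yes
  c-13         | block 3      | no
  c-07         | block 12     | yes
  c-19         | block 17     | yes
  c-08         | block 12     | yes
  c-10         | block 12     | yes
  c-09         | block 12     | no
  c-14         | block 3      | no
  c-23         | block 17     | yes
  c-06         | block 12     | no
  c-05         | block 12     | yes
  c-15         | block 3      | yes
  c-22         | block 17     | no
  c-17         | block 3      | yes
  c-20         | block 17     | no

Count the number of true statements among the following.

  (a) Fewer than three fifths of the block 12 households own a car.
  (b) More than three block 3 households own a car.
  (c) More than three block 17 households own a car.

1

(a) block 12: |A| = 9, |A ∩ B| = 6; needs |A ∩ B| / |A| < 3/5 — false.
(b) block 3: |A| = 7, |A ∩ B| = 4; needs |A ∩ B| > 3 — true.
(c) block 17: |A| = 6, |A ∩ B| = 3; needs |A ∩ B| > 3 — false.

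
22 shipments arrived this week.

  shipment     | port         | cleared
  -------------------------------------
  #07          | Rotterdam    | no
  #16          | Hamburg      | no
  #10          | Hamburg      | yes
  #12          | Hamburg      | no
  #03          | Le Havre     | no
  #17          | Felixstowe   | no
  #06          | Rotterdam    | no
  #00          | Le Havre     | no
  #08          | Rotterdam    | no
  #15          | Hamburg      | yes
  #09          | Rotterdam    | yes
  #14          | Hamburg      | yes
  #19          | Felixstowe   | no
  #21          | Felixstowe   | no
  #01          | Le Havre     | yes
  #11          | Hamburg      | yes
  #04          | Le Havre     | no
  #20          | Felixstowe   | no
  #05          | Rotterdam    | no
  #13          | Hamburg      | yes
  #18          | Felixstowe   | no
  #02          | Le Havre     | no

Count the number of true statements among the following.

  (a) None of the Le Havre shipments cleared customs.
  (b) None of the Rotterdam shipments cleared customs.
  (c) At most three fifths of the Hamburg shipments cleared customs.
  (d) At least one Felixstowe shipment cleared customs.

(a) Le Havre: |A| = 5, |A ∩ B| = 1; needs A ∩ B = ∅ (|A ∩ B| = 0) — false.
(b) Rotterdam: |A| = 5, |A ∩ B| = 1; needs A ∩ B = ∅ (|A ∩ B| = 0) — false.
(c) Hamburg: |A| = 7, |A ∩ B| = 5; needs |A ∩ B| / |A| ≤ 3/5 — false.
(d) Felixstowe: |A| = 5, |A ∩ B| = 0; needs A ∩ B ≠ ∅ (|A ∩ B| ≥ 1) — false.

0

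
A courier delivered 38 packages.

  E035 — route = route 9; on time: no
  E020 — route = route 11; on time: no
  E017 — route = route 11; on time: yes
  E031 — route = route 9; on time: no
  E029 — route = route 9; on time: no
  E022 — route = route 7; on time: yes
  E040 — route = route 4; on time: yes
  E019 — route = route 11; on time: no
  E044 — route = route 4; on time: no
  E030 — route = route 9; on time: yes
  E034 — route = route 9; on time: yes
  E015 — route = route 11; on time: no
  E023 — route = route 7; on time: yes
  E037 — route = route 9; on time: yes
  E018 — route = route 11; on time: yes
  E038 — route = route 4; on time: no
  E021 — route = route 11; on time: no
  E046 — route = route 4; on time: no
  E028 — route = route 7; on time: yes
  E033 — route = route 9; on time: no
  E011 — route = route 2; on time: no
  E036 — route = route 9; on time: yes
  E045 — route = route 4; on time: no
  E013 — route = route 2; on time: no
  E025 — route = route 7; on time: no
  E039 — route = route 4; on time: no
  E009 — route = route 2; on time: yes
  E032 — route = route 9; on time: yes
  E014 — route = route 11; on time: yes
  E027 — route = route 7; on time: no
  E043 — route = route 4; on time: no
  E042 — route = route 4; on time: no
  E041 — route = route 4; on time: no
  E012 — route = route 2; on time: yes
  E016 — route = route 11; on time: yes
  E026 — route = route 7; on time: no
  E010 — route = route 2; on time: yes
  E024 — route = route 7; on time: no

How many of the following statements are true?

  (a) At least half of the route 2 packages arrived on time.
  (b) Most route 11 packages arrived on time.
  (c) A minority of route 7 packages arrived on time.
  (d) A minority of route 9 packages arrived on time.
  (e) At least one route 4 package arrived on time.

(a) route 2: |A| = 5, |A ∩ B| = 3; needs |A ∩ B| ≥ |A ∖ B| — true.
(b) route 11: |A| = 8, |A ∩ B| = 4; needs |A ∩ B| > |A ∖ B| — false.
(c) route 7: |A| = 7, |A ∩ B| = 3; needs |A ∩ B| < |A ∖ B| — true.
(d) route 9: |A| = 9, |A ∩ B| = 5; needs |A ∩ B| < |A ∖ B| — false.
(e) route 4: |A| = 9, |A ∩ B| = 1; needs A ∩ B ≠ ∅ (|A ∩ B| ≥ 1) — true.

3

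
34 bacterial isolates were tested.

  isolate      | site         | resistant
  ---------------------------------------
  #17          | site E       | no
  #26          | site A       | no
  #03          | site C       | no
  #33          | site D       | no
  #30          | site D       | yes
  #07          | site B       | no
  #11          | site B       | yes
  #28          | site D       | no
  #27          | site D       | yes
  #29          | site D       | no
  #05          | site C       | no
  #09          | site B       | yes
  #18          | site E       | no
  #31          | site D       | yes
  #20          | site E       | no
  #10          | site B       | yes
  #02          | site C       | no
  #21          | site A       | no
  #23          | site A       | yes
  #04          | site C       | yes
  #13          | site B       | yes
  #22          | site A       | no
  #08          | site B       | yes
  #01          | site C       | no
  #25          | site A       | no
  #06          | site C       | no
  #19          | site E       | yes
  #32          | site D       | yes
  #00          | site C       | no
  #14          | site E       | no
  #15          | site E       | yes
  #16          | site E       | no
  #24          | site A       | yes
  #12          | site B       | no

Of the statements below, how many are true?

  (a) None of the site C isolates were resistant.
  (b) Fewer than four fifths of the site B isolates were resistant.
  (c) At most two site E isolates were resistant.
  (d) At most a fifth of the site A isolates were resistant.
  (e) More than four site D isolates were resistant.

2

(a) site C: |A| = 7, |A ∩ B| = 1; needs A ∩ B = ∅ (|A ∩ B| = 0) — false.
(b) site B: |A| = 7, |A ∩ B| = 5; needs |A ∩ B| / |A| < 4/5 — true.
(c) site E: |A| = 7, |A ∩ B| = 2; needs |A ∩ B| ≤ 2 — true.
(d) site A: |A| = 6, |A ∩ B| = 2; needs |A ∩ B| / |A| ≤ 1/5 — false.
(e) site D: |A| = 7, |A ∩ B| = 4; needs |A ∩ B| > 4 — false.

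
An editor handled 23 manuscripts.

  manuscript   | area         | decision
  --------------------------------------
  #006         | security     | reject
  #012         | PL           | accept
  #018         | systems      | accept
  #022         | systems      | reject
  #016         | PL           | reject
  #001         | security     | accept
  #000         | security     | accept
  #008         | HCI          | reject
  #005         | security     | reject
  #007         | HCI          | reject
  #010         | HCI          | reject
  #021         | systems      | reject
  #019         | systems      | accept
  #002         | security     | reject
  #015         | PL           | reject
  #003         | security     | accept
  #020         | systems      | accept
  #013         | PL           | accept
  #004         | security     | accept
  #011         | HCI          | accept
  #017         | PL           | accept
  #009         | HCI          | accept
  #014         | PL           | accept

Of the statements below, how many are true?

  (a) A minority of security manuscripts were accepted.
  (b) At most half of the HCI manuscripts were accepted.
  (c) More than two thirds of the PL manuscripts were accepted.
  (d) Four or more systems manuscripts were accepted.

1

(a) security: |A| = 7, |A ∩ B| = 4; needs |A ∩ B| < |A ∖ B| — false.
(b) HCI: |A| = 5, |A ∩ B| = 2; needs |A ∩ B| ≤ |A ∖ B| — true.
(c) PL: |A| = 6, |A ∩ B| = 4; needs |A ∩ B| / |A| > 2/3 — false.
(d) systems: |A| = 5, |A ∩ B| = 3; needs |A ∩ B| ≥ 4 — false.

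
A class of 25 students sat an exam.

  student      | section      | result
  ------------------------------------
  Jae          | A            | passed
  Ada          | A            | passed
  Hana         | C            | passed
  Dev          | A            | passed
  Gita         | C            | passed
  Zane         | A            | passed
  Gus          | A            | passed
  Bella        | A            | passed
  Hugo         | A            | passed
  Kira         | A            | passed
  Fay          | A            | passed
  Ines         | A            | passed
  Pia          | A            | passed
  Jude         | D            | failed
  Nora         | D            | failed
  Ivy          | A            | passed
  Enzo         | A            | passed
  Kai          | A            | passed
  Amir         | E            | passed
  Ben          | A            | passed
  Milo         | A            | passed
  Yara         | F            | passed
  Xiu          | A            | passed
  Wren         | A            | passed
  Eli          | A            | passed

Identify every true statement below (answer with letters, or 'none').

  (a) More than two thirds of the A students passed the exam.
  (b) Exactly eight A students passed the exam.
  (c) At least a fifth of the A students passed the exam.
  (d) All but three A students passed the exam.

(a), (c)

|A| = 19, |A ∩ B| = 19, |A ∖ B| = 0.
(a) |A ∩ B| / |A| > 2/3: holds.
(b) |A ∩ B| = 8: fails.
(c) |A ∩ B| / |A| ≥ 1/5: holds.
(d) |A ∖ B| = 3: fails.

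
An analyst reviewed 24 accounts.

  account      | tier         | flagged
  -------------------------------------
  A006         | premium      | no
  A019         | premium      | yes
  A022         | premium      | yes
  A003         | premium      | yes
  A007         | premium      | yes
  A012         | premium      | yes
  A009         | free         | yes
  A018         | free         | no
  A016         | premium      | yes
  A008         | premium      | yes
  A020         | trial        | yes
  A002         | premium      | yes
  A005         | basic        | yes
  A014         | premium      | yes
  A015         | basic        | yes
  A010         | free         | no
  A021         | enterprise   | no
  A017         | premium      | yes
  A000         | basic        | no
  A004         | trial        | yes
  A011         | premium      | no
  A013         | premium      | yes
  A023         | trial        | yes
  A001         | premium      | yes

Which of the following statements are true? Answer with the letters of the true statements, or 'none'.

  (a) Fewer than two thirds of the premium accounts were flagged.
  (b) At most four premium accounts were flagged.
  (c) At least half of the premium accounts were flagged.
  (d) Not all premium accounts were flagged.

|A| = 14, |A ∩ B| = 12, |A ∖ B| = 2.
(a) |A ∩ B| / |A| < 2/3: fails.
(b) |A ∩ B| ≤ 4: fails.
(c) |A ∩ B| ≥ |A ∖ B|: holds.
(d) A ⊄ B (|A ∖ B| ≥ 1): holds.

(c), (d)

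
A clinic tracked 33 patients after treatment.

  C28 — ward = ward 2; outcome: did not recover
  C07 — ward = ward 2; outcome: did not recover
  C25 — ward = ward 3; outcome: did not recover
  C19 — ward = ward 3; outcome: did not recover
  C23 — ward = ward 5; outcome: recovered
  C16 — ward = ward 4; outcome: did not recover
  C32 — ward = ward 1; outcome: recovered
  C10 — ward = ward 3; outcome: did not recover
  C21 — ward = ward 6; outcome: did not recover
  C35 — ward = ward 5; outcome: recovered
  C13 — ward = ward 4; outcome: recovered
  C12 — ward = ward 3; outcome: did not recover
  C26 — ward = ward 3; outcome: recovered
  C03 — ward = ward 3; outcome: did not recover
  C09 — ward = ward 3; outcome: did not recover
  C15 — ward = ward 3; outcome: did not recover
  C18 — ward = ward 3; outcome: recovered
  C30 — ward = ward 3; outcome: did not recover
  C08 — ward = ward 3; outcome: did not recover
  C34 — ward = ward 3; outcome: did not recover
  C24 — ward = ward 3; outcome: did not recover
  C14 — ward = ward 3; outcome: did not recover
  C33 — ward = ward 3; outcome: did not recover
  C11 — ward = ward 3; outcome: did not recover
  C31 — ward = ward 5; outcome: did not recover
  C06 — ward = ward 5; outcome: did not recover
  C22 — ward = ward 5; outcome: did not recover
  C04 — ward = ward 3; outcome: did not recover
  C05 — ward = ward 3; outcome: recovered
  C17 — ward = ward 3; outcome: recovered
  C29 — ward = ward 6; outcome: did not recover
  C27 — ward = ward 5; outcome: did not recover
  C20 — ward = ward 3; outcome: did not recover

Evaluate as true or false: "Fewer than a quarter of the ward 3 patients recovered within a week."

True

'Fewer than a quarter of the ward 3 patients recovered within a week' holds iff |A ∩ B| / |A| < 1/4.
|A| = 20, |A ∩ B| = 4, |A ∖ B| = 16.
|A ∩ B|/|A| = 4/20, so the statement is true.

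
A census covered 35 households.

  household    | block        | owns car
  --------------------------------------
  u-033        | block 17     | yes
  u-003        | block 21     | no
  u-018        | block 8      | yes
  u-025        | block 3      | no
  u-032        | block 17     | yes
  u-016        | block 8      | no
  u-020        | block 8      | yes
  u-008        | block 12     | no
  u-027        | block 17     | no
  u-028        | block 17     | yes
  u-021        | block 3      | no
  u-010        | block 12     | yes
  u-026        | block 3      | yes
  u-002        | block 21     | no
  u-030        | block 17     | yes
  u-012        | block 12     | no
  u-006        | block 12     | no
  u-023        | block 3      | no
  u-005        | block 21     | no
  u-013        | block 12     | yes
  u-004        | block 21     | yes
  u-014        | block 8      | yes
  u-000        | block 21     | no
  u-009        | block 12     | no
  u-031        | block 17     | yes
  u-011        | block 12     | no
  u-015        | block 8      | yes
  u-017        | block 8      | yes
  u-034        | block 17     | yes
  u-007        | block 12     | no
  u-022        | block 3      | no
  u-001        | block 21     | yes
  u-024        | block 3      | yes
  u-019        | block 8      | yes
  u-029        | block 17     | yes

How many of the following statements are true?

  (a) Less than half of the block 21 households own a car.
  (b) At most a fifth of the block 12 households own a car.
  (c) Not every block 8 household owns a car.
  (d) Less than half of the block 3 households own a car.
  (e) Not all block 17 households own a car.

4

(a) block 21: |A| = 6, |A ∩ B| = 2; needs |A ∩ B| < |A ∖ B| — true.
(b) block 12: |A| = 8, |A ∩ B| = 2; needs |A ∩ B| / |A| ≤ 1/5 — false.
(c) block 8: |A| = 7, |A ∩ B| = 6; needs A ⊄ B (|A ∖ B| ≥ 1) — true.
(d) block 3: |A| = 6, |A ∩ B| = 2; needs |A ∩ B| < |A ∖ B| — true.
(e) block 17: |A| = 8, |A ∩ B| = 7; needs A ⊄ B (|A ∖ B| ≥ 1) — true.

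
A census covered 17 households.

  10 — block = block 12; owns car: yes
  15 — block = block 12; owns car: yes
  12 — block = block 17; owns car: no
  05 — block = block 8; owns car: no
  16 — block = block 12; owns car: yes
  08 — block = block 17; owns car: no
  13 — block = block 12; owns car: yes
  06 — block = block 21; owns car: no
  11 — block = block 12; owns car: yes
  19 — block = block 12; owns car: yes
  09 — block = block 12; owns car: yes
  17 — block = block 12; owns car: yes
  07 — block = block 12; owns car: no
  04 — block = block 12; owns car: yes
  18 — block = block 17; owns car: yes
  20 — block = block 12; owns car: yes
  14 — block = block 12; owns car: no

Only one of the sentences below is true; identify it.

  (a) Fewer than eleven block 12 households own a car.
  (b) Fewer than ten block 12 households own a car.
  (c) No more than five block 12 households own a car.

|A| = 12, |A ∩ B| = 10, |A ∖ B| = 2.
(a) requires |A ∩ B| < 11: true.
(b) requires |A ∩ B| < 10: false.
(c) requires |A ∩ B| ≤ 5: false.

(a)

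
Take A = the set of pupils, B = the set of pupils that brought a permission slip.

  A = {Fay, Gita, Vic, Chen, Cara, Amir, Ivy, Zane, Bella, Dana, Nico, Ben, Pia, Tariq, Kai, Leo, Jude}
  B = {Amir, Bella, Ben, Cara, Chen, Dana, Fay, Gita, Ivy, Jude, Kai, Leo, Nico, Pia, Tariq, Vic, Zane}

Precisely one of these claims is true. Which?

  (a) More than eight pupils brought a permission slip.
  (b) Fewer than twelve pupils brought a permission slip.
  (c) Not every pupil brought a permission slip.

(a)

|A| = 17, |A ∩ B| = 17, |A ∖ B| = 0.
(a) requires |A ∩ B| > 8: true.
(b) requires |A ∩ B| < 12: false.
(c) requires A ⊄ B (|A ∖ B| ≥ 1): false.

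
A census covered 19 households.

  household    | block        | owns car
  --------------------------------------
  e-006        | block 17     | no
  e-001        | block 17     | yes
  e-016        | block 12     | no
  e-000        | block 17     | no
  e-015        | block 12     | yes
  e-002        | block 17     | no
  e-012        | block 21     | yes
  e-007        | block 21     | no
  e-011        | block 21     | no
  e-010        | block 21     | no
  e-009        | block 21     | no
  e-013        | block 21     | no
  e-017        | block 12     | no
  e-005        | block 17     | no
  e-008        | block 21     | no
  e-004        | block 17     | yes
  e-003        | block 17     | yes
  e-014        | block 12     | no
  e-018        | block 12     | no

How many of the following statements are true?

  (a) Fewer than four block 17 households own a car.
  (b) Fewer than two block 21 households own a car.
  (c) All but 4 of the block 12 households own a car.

(a) block 17: |A| = 7, |A ∩ B| = 3; needs |A ∩ B| < 4 — true.
(b) block 21: |A| = 7, |A ∩ B| = 1; needs |A ∩ B| < 2 — true.
(c) block 12: |A| = 5, |A ∩ B| = 1; needs |A ∖ B| = 4 — true.

3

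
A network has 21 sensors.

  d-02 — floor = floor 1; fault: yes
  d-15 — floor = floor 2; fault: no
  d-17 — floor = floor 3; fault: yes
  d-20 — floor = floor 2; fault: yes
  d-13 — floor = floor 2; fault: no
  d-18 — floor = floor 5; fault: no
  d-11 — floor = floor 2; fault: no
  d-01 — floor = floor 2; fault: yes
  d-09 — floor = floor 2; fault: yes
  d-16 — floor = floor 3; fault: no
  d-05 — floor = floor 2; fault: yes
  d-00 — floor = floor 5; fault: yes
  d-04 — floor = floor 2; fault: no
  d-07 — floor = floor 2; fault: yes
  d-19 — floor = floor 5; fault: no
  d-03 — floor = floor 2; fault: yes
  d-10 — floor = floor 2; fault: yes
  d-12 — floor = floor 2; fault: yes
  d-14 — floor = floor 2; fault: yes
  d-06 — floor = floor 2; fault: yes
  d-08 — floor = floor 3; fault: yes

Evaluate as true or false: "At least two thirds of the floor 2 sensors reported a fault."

True

'At least two thirds of the floor 2 sensors reported a fault' holds iff |A ∩ B| / |A| ≥ 2/3.
A (the restrictor) = {d-15, d-20, d-13, d-11, d-01, d-09, d-05, d-04, d-07, d-03, d-10, d-12, d-14, d-06}, |A| = 14.
A ∩ B = {d-20, d-01, d-09, d-05, d-07, d-03, d-10, d-12, d-14, d-06}, so |A ∩ B| = 10.
A ∖ B = {d-15, d-13, d-11, d-04}, so |A ∖ B| = 4.
|A ∩ B|/|A| = 10/14, so the statement is true.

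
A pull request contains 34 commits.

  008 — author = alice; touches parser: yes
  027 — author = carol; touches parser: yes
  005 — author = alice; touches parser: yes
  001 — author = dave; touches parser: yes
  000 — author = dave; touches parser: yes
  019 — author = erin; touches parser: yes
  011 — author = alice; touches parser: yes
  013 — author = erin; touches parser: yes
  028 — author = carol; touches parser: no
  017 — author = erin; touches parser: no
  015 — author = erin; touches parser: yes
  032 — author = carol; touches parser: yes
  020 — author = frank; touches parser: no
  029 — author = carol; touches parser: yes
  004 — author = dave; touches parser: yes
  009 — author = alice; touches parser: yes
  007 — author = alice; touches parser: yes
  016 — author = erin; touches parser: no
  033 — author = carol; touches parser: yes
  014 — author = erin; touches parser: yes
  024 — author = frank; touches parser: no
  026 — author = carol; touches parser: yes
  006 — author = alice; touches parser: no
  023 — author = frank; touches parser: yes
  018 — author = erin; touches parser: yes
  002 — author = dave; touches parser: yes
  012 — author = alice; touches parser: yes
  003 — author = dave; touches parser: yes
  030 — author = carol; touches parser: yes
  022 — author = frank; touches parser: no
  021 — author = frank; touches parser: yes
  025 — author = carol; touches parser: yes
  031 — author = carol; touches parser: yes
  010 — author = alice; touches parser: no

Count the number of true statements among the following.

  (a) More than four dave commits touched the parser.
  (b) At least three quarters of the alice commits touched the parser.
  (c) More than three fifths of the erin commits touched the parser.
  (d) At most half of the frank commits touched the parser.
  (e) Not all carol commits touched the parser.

(a) dave: |A| = 5, |A ∩ B| = 5; needs |A ∩ B| > 4 — true.
(b) alice: |A| = 8, |A ∩ B| = 6; needs |A ∩ B| / |A| ≥ 3/4 — true.
(c) erin: |A| = 7, |A ∩ B| = 5; needs |A ∩ B| / |A| > 3/5 — true.
(d) frank: |A| = 5, |A ∩ B| = 2; needs |A ∩ B| ≤ |A ∖ B| — true.
(e) carol: |A| = 9, |A ∩ B| = 8; needs A ⊄ B (|A ∖ B| ≥ 1) — true.

5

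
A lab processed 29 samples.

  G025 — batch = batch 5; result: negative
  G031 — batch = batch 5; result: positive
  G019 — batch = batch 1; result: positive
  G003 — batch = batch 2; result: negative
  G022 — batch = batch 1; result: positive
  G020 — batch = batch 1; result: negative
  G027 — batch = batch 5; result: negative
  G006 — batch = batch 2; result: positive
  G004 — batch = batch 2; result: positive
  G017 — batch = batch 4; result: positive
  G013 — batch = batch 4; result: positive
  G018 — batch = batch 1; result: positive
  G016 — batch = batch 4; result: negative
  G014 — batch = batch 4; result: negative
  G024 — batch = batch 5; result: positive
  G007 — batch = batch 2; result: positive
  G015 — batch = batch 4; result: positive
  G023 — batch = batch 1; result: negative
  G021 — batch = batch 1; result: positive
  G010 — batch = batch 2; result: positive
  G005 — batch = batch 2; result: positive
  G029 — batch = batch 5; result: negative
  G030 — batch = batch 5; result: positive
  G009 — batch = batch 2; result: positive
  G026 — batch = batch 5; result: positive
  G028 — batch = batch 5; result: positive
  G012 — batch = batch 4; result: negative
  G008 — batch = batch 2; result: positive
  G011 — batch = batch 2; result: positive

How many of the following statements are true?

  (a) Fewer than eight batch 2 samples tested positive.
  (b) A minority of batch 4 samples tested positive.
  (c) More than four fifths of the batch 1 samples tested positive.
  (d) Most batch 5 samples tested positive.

1

(a) batch 2: |A| = 9, |A ∩ B| = 8; needs |A ∩ B| < 8 — false.
(b) batch 4: |A| = 6, |A ∩ B| = 3; needs |A ∩ B| < |A ∖ B| — false.
(c) batch 1: |A| = 6, |A ∩ B| = 4; needs |A ∩ B| / |A| > 4/5 — false.
(d) batch 5: |A| = 8, |A ∩ B| = 5; needs |A ∩ B| > |A ∖ B| — true.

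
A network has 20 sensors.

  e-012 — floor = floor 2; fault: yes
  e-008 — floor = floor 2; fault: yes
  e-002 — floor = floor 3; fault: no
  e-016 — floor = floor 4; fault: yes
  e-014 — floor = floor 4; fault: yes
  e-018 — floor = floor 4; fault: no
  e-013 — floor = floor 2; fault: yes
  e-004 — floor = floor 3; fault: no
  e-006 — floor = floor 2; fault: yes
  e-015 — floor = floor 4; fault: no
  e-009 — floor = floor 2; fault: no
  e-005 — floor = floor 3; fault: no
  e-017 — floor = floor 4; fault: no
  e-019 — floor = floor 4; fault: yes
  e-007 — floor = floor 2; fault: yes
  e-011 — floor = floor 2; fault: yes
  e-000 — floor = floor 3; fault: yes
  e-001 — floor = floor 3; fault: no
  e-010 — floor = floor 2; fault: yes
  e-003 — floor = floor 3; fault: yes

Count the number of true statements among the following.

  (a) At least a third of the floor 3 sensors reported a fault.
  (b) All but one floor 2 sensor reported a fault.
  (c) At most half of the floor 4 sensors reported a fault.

(a) floor 3: |A| = 6, |A ∩ B| = 2; needs |A ∩ B| / |A| ≥ 1/3 — true.
(b) floor 2: |A| = 8, |A ∩ B| = 7; needs |A ∖ B| = 1 — true.
(c) floor 4: |A| = 6, |A ∩ B| = 3; needs |A ∩ B| ≤ |A ∖ B| — true.

3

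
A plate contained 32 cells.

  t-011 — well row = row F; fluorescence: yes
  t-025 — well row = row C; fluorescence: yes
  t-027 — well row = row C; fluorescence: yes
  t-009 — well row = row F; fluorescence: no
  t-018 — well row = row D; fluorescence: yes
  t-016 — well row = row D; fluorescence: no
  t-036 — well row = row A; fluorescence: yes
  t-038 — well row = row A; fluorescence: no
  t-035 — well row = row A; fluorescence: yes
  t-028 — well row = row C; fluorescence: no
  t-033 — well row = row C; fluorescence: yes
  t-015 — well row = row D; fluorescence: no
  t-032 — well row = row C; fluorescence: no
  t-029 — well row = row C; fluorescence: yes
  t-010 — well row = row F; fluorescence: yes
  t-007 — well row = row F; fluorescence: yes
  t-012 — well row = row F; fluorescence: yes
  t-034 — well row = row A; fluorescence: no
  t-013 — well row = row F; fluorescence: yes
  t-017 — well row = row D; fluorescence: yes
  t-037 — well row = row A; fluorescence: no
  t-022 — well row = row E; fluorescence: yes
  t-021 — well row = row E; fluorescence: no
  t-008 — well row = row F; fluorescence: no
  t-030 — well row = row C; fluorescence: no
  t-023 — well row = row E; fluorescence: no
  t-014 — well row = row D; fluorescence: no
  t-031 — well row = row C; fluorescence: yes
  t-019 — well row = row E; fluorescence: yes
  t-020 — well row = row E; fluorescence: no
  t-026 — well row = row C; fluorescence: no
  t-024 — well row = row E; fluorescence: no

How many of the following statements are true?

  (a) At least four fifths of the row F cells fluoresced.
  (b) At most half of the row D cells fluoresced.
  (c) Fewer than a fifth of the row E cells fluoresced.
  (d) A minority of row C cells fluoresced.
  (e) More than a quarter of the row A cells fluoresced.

2

(a) row F: |A| = 7, |A ∩ B| = 5; needs |A ∩ B| / |A| ≥ 4/5 — false.
(b) row D: |A| = 5, |A ∩ B| = 2; needs |A ∩ B| ≤ |A ∖ B| — true.
(c) row E: |A| = 6, |A ∩ B| = 2; needs |A ∩ B| / |A| < 1/5 — false.
(d) row C: |A| = 9, |A ∩ B| = 5; needs |A ∩ B| < |A ∖ B| — false.
(e) row A: |A| = 5, |A ∩ B| = 2; needs |A ∩ B| / |A| > 1/4 — true.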